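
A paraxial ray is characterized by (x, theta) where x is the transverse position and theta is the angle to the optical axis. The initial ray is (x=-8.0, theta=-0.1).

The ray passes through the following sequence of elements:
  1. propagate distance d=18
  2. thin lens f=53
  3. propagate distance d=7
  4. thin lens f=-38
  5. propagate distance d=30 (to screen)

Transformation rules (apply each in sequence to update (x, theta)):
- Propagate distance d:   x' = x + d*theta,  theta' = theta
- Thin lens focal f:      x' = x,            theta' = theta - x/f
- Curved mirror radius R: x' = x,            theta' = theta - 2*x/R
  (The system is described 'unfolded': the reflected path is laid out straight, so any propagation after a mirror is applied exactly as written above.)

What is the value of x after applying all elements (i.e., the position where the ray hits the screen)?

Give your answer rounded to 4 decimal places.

Answer: -13.9261

Derivation:
Initial: x=-8.0000 theta=-0.1000
After 1 (propagate distance d=18): x=-9.8000 theta=-0.1000
After 2 (thin lens f=53): x=-9.8000 theta=9/106 (≈0.0849)
After 3 (propagate distance d=7): x=-4879/530 (≈-9.2057) theta=9/106 (≈0.0849)
After 4 (thin lens f=-38): x=-4879/530 (≈-9.2057) theta=-3169/20140 (≈-0.1573)
After 5 (propagate distance d=30 (to screen)): x=-70118/5035 (≈-13.9261) theta=-3169/20140 (≈-0.1573)
Rounded to 4 decimal places: x = -13.9261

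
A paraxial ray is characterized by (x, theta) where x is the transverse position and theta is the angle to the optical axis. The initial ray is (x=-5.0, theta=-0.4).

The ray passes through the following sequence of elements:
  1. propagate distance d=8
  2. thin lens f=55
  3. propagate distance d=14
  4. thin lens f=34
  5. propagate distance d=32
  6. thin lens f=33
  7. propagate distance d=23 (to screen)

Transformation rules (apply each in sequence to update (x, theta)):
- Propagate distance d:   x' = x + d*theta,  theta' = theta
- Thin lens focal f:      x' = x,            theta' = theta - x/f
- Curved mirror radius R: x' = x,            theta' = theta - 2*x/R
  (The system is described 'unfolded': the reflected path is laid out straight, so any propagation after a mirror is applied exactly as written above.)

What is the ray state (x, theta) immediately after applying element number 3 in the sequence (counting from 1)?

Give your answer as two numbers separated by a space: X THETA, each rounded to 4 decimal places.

Answer: -11.7127 -0.2509

Derivation:
Initial: x=-5.0000 theta=-0.4000
After 1 (propagate distance d=8): x=-8.2000 theta=-0.4000
After 2 (thin lens f=55): x=-8.2000 theta=-69/275 (≈-0.2509)
After 3 (propagate distance d=14): x=-3221/275 (≈-11.7127) theta=-69/275 (≈-0.2509)
Rounded to 4 decimal places: x = -11.7127, theta = -0.2509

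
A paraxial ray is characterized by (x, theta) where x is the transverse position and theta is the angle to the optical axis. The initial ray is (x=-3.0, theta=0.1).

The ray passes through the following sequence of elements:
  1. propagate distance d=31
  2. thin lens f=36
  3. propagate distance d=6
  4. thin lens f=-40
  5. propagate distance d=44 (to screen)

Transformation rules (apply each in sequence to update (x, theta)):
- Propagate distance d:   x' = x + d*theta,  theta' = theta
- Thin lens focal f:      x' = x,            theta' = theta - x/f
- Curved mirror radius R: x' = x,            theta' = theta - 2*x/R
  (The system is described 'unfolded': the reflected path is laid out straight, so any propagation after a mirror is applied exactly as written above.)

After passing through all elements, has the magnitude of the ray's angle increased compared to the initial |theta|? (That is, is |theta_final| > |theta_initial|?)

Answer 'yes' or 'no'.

Initial: x=-3.0000 theta=0.1000
After 1 (propagate distance d=31): x=0.1000 theta=0.1000
After 2 (thin lens f=36): x=0.1000 theta=7/72 (≈0.0972)
After 3 (propagate distance d=6): x=41/60 (≈0.6833) theta=7/72 (≈0.0972)
After 4 (thin lens f=-40): x=41/60 (≈0.6833) theta=823/7200 (≈0.1143)
After 5 (propagate distance d=44 (to screen)): x=10283/1800 (≈5.7128) theta=823/7200 (≈0.1143)
|theta_initial|=0.1000 |theta_final|=823/7200 (≈0.1143) -> increased

Answer: yes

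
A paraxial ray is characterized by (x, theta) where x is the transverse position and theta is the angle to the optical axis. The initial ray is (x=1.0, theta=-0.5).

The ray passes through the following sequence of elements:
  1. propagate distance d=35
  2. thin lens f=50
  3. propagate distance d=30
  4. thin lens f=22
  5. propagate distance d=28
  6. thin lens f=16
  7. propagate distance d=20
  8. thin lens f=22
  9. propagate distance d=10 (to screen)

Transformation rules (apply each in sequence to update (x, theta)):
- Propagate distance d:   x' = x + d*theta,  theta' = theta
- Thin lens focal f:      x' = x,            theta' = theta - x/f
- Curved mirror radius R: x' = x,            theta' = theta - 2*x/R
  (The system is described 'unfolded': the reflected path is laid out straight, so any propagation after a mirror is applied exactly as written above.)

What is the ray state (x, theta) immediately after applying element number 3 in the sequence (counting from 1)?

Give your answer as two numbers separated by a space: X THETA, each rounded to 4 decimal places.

Initial: x=1.0000 theta=-0.5000
After 1 (propagate distance d=35): x=-16.5000 theta=-0.5000
After 2 (thin lens f=50): x=-16.5000 theta=-0.1700
After 3 (propagate distance d=30): x=-21.6000 theta=-0.1700
Rounded to 4 decimal places: x = -21.6000, theta = -0.1700

Answer: -21.6000 -0.1700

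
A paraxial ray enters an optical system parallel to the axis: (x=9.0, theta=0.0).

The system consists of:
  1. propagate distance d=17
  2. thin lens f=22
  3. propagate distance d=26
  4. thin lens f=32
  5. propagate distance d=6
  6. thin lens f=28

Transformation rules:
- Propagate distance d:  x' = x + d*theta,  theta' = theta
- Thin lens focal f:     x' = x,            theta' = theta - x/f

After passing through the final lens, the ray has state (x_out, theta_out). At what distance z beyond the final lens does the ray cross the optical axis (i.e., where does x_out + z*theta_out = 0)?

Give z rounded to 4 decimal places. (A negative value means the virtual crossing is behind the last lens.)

Answer: -16.9836

Derivation:
Initial: x=9.0000 theta=0.0000
After 1 (propagate distance d=17): x=9.0000 theta=0.0000
After 2 (thin lens f=22): x=9.0000 theta=-9/22 (≈-0.4091)
After 3 (propagate distance d=26): x=-18/11 (≈-1.6364) theta=-9/22 (≈-0.4091)
After 4 (thin lens f=32): x=-18/11 (≈-1.6364) theta=-63/176 (≈-0.3580)
After 5 (propagate distance d=6): x=-333/88 (≈-3.7841) theta=-63/176 (≈-0.3580)
After 6 (thin lens f=28): x=-333/88 (≈-3.7841) theta=-549/2464 (≈-0.2228)
z_focus = -x_out/theta_out = -(-333/88)/(-549/2464) = -1036/61 ≈ -16.9836
Rounded to 4 decimal places: z = -16.9836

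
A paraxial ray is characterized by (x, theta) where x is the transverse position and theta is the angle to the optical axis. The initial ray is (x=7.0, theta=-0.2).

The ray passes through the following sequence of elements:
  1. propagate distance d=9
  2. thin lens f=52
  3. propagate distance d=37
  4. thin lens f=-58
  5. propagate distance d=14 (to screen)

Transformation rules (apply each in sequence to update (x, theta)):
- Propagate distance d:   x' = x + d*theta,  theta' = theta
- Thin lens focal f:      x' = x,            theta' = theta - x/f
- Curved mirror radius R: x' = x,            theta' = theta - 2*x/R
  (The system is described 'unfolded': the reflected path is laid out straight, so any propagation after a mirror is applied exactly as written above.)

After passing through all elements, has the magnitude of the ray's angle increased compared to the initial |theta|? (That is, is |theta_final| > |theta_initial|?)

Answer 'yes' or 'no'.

Answer: yes

Derivation:
Initial: x=7.0000 theta=-0.2000
After 1 (propagate distance d=9): x=5.2000 theta=-0.2000
After 2 (thin lens f=52): x=5.2000 theta=-0.3000
After 3 (propagate distance d=37): x=-5.9000 theta=-0.3000
After 4 (thin lens f=-58): x=-5.9000 theta=-233/580 (≈-0.4017)
After 5 (propagate distance d=14 (to screen)): x=-1671/145 (≈-11.5241) theta=-233/580 (≈-0.4017)
|theta_initial|=0.2000 |theta_final|=233/580 (≈0.4017) -> increased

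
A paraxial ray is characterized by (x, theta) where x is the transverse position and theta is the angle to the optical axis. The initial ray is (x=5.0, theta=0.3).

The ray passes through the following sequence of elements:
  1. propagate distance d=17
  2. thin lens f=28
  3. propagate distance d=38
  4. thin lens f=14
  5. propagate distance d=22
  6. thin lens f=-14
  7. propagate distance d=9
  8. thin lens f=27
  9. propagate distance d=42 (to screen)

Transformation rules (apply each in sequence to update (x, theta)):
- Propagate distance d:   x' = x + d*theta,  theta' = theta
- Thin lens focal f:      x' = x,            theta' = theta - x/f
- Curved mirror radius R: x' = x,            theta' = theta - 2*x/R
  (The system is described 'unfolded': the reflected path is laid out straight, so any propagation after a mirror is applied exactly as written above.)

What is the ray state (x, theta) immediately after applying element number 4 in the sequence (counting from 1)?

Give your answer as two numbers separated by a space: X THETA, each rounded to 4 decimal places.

Answer: 7.7929 -0.6173

Derivation:
Initial: x=5.0000 theta=0.3000
After 1 (propagate distance d=17): x=10.1000 theta=0.3000
After 2 (thin lens f=28): x=10.1000 theta=-17/280 (≈-0.0607)
After 3 (propagate distance d=38): x=1091/140 (≈7.7929) theta=-17/280 (≈-0.0607)
After 4 (thin lens f=14): x=1091/140 (≈7.7929) theta=-121/196 (≈-0.6173)
Rounded to 4 decimal places: x = 7.7929, theta = -0.6173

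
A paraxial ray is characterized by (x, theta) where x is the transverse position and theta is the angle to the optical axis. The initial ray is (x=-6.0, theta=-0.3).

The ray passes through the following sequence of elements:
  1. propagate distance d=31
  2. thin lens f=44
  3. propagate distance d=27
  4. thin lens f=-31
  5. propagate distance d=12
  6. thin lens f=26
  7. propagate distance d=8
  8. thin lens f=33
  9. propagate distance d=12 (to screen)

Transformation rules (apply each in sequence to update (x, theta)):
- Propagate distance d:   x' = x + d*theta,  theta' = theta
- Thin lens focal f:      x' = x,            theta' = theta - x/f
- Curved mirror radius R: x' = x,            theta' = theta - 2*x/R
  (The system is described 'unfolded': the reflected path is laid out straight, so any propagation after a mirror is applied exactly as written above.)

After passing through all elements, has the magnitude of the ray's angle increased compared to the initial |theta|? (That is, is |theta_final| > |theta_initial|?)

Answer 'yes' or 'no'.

Answer: yes

Derivation:
Initial: x=-6.0000 theta=-0.3000
After 1 (propagate distance d=31): x=-15.3000 theta=-0.3000
After 2 (thin lens f=44): x=-15.3000 theta=21/440 (≈0.0477)
After 3 (propagate distance d=27): x=-1233/88 (≈-14.0114) theta=21/440 (≈0.0477)
After 4 (thin lens f=-31): x=-1233/88 (≈-14.0114) theta=-2757/6820 (≈-0.4043)
After 5 (propagate distance d=12): x=-257283/13640 (≈-18.8624) theta=-2757/6820 (≈-0.4043)
After 6 (thin lens f=26): x=-257283/13640 (≈-18.8624) theta=8763/27280 (≈0.3212)
After 7 (propagate distance d=8): x=-222231/13640 (≈-16.2926) theta=8763/27280 (≈0.3212)
After 8 (thin lens f=33): x=-222231/13640 (≈-16.2926) theta=244547/300080 (≈0.8149)
After 9 (propagate distance d=12 (to screen)): x=-977259/150040 (≈-6.5133) theta=244547/300080 (≈0.8149)
|theta_initial|=0.3000 |theta_final|=244547/300080 (≈0.8149) -> increased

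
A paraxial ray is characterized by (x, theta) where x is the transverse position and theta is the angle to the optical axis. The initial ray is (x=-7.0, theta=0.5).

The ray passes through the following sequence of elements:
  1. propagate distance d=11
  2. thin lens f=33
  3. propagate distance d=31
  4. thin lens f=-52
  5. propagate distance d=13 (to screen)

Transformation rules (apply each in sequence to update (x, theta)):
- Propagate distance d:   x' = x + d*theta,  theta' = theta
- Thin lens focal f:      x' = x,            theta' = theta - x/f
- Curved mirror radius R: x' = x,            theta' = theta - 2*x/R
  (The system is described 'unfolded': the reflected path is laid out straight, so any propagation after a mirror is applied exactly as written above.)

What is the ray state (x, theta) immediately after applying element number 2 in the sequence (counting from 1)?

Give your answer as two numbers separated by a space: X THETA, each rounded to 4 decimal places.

Answer: -1.5000 0.5455

Derivation:
Initial: x=-7.0000 theta=0.5000
After 1 (propagate distance d=11): x=-1.5000 theta=0.5000
After 2 (thin lens f=33): x=-1.5000 theta=6/11 (≈0.5455)
Rounded to 4 decimal places: x = -1.5000, theta = 0.5455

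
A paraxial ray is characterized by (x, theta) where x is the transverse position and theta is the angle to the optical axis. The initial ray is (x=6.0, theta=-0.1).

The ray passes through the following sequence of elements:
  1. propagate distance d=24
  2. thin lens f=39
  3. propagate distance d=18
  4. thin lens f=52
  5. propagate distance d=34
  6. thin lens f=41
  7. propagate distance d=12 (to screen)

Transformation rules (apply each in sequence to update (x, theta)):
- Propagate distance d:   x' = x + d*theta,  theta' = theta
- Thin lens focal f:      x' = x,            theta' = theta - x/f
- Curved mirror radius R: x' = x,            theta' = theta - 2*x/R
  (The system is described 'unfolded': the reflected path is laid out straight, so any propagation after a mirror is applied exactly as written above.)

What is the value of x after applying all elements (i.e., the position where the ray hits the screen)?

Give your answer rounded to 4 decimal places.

Initial: x=6.0000 theta=-0.1000
After 1 (propagate distance d=24): x=3.6000 theta=-0.1000
After 2 (thin lens f=39): x=3.6000 theta=-5/26 (≈-0.1923)
After 3 (propagate distance d=18): x=9/65 (≈0.1385) theta=-5/26 (≈-0.1923)
After 4 (thin lens f=52): x=9/65 (≈0.1385) theta=-659/3380 (≈-0.1950)
After 5 (propagate distance d=34): x=-10969/1690 (≈-6.4905) theta=-659/3380 (≈-0.1950)
After 6 (thin lens f=41): x=-10969/1690 (≈-6.4905) theta=-5081/138580 (≈-0.0367)
After 7 (propagate distance d=12 (to screen)): x=-96043/13858 (≈-6.9305) theta=-5081/138580 (≈-0.0367)
Rounded to 4 decimal places: x = -6.9305

Answer: -6.9305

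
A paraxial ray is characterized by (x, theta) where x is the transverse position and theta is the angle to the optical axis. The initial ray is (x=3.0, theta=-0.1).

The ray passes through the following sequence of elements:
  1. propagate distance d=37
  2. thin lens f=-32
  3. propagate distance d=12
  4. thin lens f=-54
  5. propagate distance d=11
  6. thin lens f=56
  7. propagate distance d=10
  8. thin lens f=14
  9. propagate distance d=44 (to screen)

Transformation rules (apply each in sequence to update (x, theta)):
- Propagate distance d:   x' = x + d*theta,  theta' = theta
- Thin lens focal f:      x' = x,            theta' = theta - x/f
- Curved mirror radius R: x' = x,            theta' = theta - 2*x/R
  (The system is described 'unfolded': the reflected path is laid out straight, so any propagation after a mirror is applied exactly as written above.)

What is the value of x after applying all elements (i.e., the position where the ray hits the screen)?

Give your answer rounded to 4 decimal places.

Initial: x=3.0000 theta=-0.1000
After 1 (propagate distance d=37): x=-0.7000 theta=-0.1000
After 2 (thin lens f=-32): x=-0.7000 theta=-39/320 (≈-0.1219)
After 3 (propagate distance d=12): x=-2.1625 theta=-39/320 (≈-0.1219)
After 4 (thin lens f=-54): x=-2.1625 theta=-1399/8640 (≈-0.1619)
After 5 (propagate distance d=11): x=-34073/8640 (≈-3.9436) theta=-1399/8640 (≈-0.1619)
After 6 (thin lens f=56): x=-34073/8640 (≈-3.9436) theta=-4919/53760 (≈-0.0915)
After 7 (propagate distance d=10): x=-1175399/241920 (≈-4.8586) theta=-4919/53760 (≈-0.0915)
After 8 (thin lens f=14): x=-1175399/241920 (≈-4.8586) theta=432751/1693440 (≈0.2555)
After 9 (propagate distance d=44 (to screen)): x=3604417/564480 (≈6.3854) theta=432751/1693440 (≈0.2555)
Rounded to 4 decimal places: x = 6.3854

Answer: 6.3854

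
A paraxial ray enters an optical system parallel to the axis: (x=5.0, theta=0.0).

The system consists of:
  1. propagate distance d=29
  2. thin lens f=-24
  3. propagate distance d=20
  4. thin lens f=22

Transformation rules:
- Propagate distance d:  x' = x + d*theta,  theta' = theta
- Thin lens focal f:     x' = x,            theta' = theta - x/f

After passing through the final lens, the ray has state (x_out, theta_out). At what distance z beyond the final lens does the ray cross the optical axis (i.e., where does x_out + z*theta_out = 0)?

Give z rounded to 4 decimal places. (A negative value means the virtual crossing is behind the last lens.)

Answer: 44.0000

Derivation:
Initial: x=5.0000 theta=0.0000
After 1 (propagate distance d=29): x=5.0000 theta=0.0000
After 2 (thin lens f=-24): x=5.0000 theta=5/24 (≈0.2083)
After 3 (propagate distance d=20): x=55/6 (≈9.1667) theta=5/24 (≈0.2083)
After 4 (thin lens f=22): x=55/6 (≈9.1667) theta=-5/24 (≈-0.2083)
z_focus = -x_out/theta_out = -(55/6)/(-5/24) = 44.0000
Rounded to 4 decimal places: z = 44.0000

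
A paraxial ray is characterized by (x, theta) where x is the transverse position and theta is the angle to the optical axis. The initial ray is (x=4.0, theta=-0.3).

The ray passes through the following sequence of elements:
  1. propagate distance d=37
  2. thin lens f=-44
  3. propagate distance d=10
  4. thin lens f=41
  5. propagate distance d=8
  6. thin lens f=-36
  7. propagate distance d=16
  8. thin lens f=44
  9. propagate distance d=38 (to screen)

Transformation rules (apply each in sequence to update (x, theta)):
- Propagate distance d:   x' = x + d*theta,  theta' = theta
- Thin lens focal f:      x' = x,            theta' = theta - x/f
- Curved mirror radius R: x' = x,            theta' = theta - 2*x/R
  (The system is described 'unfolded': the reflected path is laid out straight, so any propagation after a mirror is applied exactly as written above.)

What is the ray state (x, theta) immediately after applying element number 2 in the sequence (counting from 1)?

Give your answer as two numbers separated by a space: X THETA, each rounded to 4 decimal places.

Answer: -7.1000 -0.4614

Derivation:
Initial: x=4.0000 theta=-0.3000
After 1 (propagate distance d=37): x=-7.1000 theta=-0.3000
After 2 (thin lens f=-44): x=-7.1000 theta=-203/440 (≈-0.4614)
Rounded to 4 decimal places: x = -7.1000, theta = -0.4614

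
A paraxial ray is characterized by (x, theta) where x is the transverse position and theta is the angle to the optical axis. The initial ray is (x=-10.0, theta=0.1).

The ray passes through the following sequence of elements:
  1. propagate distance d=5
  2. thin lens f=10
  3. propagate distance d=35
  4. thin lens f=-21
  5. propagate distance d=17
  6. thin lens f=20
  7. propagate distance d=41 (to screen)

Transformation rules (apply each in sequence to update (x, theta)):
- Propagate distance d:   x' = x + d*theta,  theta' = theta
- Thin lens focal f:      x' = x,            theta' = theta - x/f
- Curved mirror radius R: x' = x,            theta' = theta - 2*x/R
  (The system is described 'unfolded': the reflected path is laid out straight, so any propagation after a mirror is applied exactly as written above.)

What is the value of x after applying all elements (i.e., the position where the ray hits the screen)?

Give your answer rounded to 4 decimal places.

Answer: 25.7349

Derivation:
Initial: x=-10.0000 theta=0.1000
After 1 (propagate distance d=5): x=-9.5000 theta=0.1000
After 2 (thin lens f=10): x=-9.5000 theta=1.0500
After 3 (propagate distance d=35): x=27.2500 theta=1.0500
After 4 (thin lens f=-21): x=27.2500 theta=493/210 (≈2.3476)
After 5 (propagate distance d=17): x=28207/420 (≈67.1595) theta=493/210 (≈2.3476)
After 6 (thin lens f=20): x=28207/420 (≈67.1595) theta=-2829/2800 (≈-1.0104)
After 7 (propagate distance d=41 (to screen)): x=216173/8400 (≈25.7349) theta=-2829/2800 (≈-1.0104)
Rounded to 4 decimal places: x = 25.7349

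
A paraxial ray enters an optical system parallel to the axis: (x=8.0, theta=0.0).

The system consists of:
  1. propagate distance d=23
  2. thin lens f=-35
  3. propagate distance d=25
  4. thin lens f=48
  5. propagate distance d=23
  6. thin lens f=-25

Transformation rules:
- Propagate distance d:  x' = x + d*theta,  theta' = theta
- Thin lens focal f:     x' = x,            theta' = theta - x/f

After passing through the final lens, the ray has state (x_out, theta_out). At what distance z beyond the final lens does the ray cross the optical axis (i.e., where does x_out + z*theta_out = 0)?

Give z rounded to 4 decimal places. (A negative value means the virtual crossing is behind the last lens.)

Answer: -28.2552

Derivation:
Initial: x=8.0000 theta=0.0000
After 1 (propagate distance d=23): x=8.0000 theta=0.0000
After 2 (thin lens f=-35): x=8.0000 theta=8/35 (≈0.2286)
After 3 (propagate distance d=25): x=96/7 (≈13.7143) theta=8/35 (≈0.2286)
After 4 (thin lens f=48): x=96/7 (≈13.7143) theta=-2/35 (≈-0.0571)
After 5 (propagate distance d=23): x=12.4000 theta=-2/35 (≈-0.0571)
After 6 (thin lens f=-25): x=12.4000 theta=384/875 (≈0.4389)
z_focus = -x_out/theta_out = -(12.4000)/(384/875) = -5425/192 ≈ -28.2552
Rounded to 4 decimal places: z = -28.2552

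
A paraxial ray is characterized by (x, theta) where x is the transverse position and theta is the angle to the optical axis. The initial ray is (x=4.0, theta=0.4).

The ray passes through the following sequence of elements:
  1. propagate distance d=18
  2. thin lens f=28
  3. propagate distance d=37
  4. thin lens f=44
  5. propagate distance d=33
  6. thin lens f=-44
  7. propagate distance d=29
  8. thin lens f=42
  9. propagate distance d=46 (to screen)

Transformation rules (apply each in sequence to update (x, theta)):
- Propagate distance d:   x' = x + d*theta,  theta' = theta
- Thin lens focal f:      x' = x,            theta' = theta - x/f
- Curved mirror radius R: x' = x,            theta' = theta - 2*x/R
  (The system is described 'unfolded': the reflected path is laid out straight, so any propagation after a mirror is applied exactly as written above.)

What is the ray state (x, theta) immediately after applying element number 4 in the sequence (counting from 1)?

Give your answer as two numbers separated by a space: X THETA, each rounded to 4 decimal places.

Answer: 11.2000 -0.2545

Derivation:
Initial: x=4.0000 theta=0.4000
After 1 (propagate distance d=18): x=11.2000 theta=0.4000
After 2 (thin lens f=28): x=11.2000 theta=0.0000
After 3 (propagate distance d=37): x=11.2000 theta=0.0000
After 4 (thin lens f=44): x=11.2000 theta=-14/55 (≈-0.2545)
Rounded to 4 decimal places: x = 11.2000, theta = -0.2545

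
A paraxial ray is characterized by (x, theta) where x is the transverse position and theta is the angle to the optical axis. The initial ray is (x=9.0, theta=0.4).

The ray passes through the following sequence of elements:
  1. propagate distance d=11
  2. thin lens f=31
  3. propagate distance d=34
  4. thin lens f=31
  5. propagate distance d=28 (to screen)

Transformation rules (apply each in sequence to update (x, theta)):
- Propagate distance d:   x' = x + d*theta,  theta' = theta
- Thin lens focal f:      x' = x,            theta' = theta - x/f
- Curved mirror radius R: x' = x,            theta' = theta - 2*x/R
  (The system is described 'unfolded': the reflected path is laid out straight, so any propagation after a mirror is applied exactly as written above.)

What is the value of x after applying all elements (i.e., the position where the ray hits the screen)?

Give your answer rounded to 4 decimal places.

Answer: 0.2874

Derivation:
Initial: x=9.0000 theta=0.4000
After 1 (propagate distance d=11): x=13.4000 theta=0.4000
After 2 (thin lens f=31): x=13.4000 theta=-1/31 (≈-0.0323)
After 3 (propagate distance d=34): x=1907/155 (≈12.3032) theta=-1/31 (≈-0.0323)
After 4 (thin lens f=31): x=1907/155 (≈12.3032) theta=-2062/4805 (≈-0.4291)
After 5 (propagate distance d=28 (to screen)): x=1381/4805 (≈0.2874) theta=-2062/4805 (≈-0.4291)
Rounded to 4 decimal places: x = 0.2874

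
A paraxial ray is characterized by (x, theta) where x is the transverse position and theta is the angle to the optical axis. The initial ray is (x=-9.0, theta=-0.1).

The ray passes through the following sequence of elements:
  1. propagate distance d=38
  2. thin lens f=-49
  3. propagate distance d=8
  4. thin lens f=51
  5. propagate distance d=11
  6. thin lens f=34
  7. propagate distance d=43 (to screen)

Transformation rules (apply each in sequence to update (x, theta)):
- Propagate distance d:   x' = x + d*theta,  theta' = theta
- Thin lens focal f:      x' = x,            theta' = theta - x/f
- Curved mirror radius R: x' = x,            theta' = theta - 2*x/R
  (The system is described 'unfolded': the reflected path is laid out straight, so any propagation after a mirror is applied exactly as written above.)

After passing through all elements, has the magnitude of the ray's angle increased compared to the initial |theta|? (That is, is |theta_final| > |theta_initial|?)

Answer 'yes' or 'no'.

Answer: yes

Derivation:
Initial: x=-9.0000 theta=-0.1000
After 1 (propagate distance d=38): x=-12.8000 theta=-0.1000
After 2 (thin lens f=-49): x=-12.8000 theta=-177/490 (≈-0.3612)
After 3 (propagate distance d=8): x=-3844/245 (≈-15.6898) theta=-177/490 (≈-0.3612)
After 4 (thin lens f=51): x=-3844/245 (≈-15.6898) theta=-1339/24990 (≈-0.0536)
After 5 (propagate distance d=11): x=-406817/24990 (≈-16.2792) theta=-1339/24990 (≈-0.0536)
After 6 (thin lens f=34): x=-406817/24990 (≈-16.2792) theta=51613/121380 (≈0.4252)
After 7 (propagate distance d=43 (to screen)): x=340747/169932 (≈2.0052) theta=51613/121380 (≈0.4252)
|theta_initial|=0.1000 |theta_final|=51613/121380 (≈0.4252) -> increased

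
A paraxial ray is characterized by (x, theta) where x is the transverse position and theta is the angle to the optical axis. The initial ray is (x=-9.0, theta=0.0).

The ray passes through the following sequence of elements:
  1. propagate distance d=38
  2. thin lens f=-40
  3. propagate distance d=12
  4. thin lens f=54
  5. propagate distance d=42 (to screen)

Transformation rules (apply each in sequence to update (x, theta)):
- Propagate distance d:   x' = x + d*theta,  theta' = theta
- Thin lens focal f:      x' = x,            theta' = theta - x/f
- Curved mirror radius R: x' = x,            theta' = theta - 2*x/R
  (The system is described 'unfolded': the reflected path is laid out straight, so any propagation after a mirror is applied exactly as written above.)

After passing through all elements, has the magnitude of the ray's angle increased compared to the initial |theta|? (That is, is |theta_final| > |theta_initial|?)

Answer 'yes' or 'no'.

Initial: x=-9.0000 theta=0.0000
After 1 (propagate distance d=38): x=-9.0000 theta=0.0000
After 2 (thin lens f=-40): x=-9.0000 theta=-0.2250
After 3 (propagate distance d=12): x=-11.7000 theta=-0.2250
After 4 (thin lens f=54): x=-11.7000 theta=-1/120 (≈-0.0083)
After 5 (propagate distance d=42 (to screen)): x=-12.0500 theta=-1/120 (≈-0.0083)
|theta_initial|=0.0000 |theta_final|=1/120 (≈0.0083) -> increased

Answer: yes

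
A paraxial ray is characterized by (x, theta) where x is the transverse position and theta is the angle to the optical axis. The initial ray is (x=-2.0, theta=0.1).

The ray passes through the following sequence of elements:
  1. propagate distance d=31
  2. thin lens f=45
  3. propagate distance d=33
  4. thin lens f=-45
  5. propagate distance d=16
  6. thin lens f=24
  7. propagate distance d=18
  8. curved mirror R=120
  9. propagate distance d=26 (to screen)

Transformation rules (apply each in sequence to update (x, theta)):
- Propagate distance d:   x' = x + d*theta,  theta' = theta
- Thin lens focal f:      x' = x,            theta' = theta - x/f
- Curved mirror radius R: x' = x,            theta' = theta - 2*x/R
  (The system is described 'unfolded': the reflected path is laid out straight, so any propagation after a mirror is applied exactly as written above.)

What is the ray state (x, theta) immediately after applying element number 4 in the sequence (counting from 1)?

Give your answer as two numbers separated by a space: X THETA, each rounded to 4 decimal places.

Answer: 3.5933 0.1554

Derivation:
Initial: x=-2.0000 theta=0.1000
After 1 (propagate distance d=31): x=1.1000 theta=0.1000
After 2 (thin lens f=45): x=1.1000 theta=17/225 (≈0.0756)
After 3 (propagate distance d=33): x=539/150 (≈3.5933) theta=17/225 (≈0.0756)
After 4 (thin lens f=-45): x=539/150 (≈3.5933) theta=1049/6750 (≈0.1554)
Rounded to 4 decimal places: x = 3.5933, theta = 0.1554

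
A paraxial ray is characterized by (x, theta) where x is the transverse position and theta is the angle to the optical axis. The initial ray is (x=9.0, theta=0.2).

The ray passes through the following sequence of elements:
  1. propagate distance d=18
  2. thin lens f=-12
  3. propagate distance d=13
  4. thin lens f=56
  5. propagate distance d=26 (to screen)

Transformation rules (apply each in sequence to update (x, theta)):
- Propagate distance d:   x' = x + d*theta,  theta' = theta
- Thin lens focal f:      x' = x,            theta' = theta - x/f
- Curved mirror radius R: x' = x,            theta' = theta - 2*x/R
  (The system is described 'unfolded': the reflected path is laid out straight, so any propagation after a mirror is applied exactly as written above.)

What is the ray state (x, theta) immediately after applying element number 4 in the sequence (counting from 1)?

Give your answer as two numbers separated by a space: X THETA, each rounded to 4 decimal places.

Initial: x=9.0000 theta=0.2000
After 1 (propagate distance d=18): x=12.6000 theta=0.2000
After 2 (thin lens f=-12): x=12.6000 theta=1.2500
After 3 (propagate distance d=13): x=28.8500 theta=1.2500
After 4 (thin lens f=56): x=28.8500 theta=823/1120 (≈0.7348)
Rounded to 4 decimal places: x = 28.8500, theta = 0.7348

Answer: 28.8500 0.7348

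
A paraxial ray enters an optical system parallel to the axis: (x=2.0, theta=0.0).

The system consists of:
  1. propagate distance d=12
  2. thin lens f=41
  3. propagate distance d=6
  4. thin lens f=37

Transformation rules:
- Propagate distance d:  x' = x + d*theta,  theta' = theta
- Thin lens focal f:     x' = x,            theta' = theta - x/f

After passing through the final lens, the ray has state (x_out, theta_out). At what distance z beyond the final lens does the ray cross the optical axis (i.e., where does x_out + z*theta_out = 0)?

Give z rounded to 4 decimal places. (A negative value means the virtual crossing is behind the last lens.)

Initial: x=2.0000 theta=0.0000
After 1 (propagate distance d=12): x=2.0000 theta=0.0000
After 2 (thin lens f=41): x=2.0000 theta=-2/41 (≈-0.0488)
After 3 (propagate distance d=6): x=70/41 (≈1.7073) theta=-2/41 (≈-0.0488)
After 4 (thin lens f=37): x=70/41 (≈1.7073) theta=-144/1517 (≈-0.0949)
z_focus = -x_out/theta_out = -(70/41)/(-144/1517) = 1295/72 ≈ 17.9861
Rounded to 4 decimal places: z = 17.9861

Answer: 17.9861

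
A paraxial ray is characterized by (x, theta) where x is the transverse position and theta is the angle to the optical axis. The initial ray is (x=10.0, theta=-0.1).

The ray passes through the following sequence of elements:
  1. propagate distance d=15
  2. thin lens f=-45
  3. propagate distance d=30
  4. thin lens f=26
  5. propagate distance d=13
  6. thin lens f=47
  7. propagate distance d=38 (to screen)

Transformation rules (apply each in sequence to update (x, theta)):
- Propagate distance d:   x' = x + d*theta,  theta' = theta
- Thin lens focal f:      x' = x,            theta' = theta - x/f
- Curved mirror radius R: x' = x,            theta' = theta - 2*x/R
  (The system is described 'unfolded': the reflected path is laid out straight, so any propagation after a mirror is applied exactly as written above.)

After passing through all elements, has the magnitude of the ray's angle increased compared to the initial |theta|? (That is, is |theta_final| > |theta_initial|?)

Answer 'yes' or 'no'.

Answer: yes

Derivation:
Initial: x=10.0000 theta=-0.1000
After 1 (propagate distance d=15): x=8.5000 theta=-0.1000
After 2 (thin lens f=-45): x=8.5000 theta=4/45 (≈0.0889)
After 3 (propagate distance d=30): x=67/6 (≈11.1667) theta=4/45 (≈0.0889)
After 4 (thin lens f=26): x=67/6 (≈11.1667) theta=-797/2340 (≈-0.3406)
After 5 (propagate distance d=13): x=1213/180 (≈6.7389) theta=-797/2340 (≈-0.3406)
After 6 (thin lens f=47): x=1213/180 (≈6.7389) theta=-13307/27495 (≈-0.4840)
After 7 (propagate distance d=38 (to screen)): x=-1281521/109980 (≈-11.6523) theta=-13307/27495 (≈-0.4840)
|theta_initial|=0.1000 |theta_final|=13307/27495 (≈0.4840) -> increased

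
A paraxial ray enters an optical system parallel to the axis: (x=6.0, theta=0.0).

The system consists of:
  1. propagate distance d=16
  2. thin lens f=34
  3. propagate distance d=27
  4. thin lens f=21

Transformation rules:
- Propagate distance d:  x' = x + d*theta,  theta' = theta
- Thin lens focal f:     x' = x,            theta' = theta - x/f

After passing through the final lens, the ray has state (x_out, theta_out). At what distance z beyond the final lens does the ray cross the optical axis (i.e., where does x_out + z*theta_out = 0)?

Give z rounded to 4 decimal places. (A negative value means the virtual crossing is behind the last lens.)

Initial: x=6.0000 theta=0.0000
After 1 (propagate distance d=16): x=6.0000 theta=0.0000
After 2 (thin lens f=34): x=6.0000 theta=-3/17 (≈-0.1765)
After 3 (propagate distance d=27): x=21/17 (≈1.2353) theta=-3/17 (≈-0.1765)
After 4 (thin lens f=21): x=21/17 (≈1.2353) theta=-4/17 (≈-0.2353)
z_focus = -x_out/theta_out = -(21/17)/(-4/17) = 5.2500
Rounded to 4 decimal places: z = 5.2500

Answer: 5.2500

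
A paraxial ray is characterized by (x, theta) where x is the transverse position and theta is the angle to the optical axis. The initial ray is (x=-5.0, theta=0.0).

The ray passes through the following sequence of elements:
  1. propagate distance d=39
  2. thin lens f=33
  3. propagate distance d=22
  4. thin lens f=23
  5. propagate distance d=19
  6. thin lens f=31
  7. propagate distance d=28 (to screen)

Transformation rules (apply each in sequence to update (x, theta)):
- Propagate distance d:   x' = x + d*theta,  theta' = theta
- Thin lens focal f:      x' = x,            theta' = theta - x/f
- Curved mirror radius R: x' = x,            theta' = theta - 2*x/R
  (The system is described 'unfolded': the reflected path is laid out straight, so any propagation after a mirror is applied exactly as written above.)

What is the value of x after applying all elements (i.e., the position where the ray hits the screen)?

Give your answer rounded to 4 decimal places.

Answer: 6.5220

Derivation:
Initial: x=-5.0000 theta=0.0000
After 1 (propagate distance d=39): x=-5.0000 theta=0.0000
After 2 (thin lens f=33): x=-5.0000 theta=5/33 (≈0.1515)
After 3 (propagate distance d=22): x=-5/3 (≈-1.6667) theta=5/33 (≈0.1515)
After 4 (thin lens f=23): x=-5/3 (≈-1.6667) theta=170/759 (≈0.2240)
After 5 (propagate distance d=19): x=655/253 (≈2.5889) theta=170/759 (≈0.2240)
After 6 (thin lens f=31): x=655/253 (≈2.5889) theta=3305/23529 (≈0.1405)
After 7 (propagate distance d=28 (to screen)): x=153455/23529 (≈6.5220) theta=3305/23529 (≈0.1405)
Rounded to 4 decimal places: x = 6.5220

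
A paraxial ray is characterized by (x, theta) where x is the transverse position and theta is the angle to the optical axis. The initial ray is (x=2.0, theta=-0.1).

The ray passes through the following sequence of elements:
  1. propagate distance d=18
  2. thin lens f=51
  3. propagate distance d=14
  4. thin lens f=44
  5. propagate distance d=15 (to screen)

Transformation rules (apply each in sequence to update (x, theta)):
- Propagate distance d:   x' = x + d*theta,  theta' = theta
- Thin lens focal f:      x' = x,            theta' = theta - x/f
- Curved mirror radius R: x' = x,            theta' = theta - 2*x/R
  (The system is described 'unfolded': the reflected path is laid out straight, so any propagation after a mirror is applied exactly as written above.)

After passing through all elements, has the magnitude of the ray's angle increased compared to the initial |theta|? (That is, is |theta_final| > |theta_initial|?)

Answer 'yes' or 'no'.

Answer: no

Derivation:
Initial: x=2.0000 theta=-0.1000
After 1 (propagate distance d=18): x=0.2000 theta=-0.1000
After 2 (thin lens f=51): x=0.2000 theta=-53/510 (≈-0.1039)
After 3 (propagate distance d=14): x=-64/51 (≈-1.2549) theta=-53/510 (≈-0.1039)
After 4 (thin lens f=44): x=-64/51 (≈-1.2549) theta=-141/1870 (≈-0.0754)
After 5 (propagate distance d=15 (to screen)): x=-2677/1122 (≈-2.3859) theta=-141/1870 (≈-0.0754)
|theta_initial|=0.1000 |theta_final|=141/1870 (≈0.0754) -> not increased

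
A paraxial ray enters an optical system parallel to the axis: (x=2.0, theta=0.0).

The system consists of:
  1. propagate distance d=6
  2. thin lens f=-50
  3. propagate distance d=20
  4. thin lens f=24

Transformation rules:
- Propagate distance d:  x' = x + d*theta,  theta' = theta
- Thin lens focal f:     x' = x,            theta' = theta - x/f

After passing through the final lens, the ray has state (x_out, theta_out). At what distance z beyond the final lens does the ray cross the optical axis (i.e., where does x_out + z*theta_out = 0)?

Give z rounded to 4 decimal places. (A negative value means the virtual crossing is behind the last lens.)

Initial: x=2.0000 theta=0.0000
After 1 (propagate distance d=6): x=2.0000 theta=0.0000
After 2 (thin lens f=-50): x=2.0000 theta=0.0400
After 3 (propagate distance d=20): x=2.8000 theta=0.0400
After 4 (thin lens f=24): x=2.8000 theta=-23/300 (≈-0.0767)
z_focus = -x_out/theta_out = -(2.8000)/(-23/300) = 840/23 ≈ 36.5217
Rounded to 4 decimal places: z = 36.5217

Answer: 36.5217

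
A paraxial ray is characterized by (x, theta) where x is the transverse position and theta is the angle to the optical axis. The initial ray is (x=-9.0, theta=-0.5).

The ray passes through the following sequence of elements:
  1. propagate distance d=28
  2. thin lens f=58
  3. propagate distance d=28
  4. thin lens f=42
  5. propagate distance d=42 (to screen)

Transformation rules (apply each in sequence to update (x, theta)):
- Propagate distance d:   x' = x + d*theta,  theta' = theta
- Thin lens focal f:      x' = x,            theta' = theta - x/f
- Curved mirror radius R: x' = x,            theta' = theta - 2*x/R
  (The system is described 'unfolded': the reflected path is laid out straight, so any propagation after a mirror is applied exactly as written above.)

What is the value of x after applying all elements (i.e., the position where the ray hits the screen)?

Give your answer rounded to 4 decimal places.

Initial: x=-9.0000 theta=-0.5000
After 1 (propagate distance d=28): x=-23.0000 theta=-0.5000
After 2 (thin lens f=58): x=-23.0000 theta=-3/29 (≈-0.1034)
After 3 (propagate distance d=28): x=-751/29 (≈-25.8966) theta=-3/29 (≈-0.1034)
After 4 (thin lens f=42): x=-751/29 (≈-25.8966) theta=625/1218 (≈0.5131)
After 5 (propagate distance d=42 (to screen)): x=-126/29 (≈-4.3448) theta=625/1218 (≈0.5131)
Rounded to 4 decimal places: x = -4.3448

Answer: -4.3448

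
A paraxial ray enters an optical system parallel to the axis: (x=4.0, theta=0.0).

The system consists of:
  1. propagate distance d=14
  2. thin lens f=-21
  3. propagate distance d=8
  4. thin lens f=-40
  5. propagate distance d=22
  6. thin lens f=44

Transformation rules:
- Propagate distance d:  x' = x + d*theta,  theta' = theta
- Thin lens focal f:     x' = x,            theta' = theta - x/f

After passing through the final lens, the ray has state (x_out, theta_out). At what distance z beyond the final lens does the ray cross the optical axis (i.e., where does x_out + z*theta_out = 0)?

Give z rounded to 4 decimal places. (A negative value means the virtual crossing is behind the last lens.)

Answer: -329.1397

Derivation:
Initial: x=4.0000 theta=0.0000
After 1 (propagate distance d=14): x=4.0000 theta=0.0000
After 2 (thin lens f=-21): x=4.0000 theta=4/21 (≈0.1905)
After 3 (propagate distance d=8): x=116/21 (≈5.5238) theta=4/21 (≈0.1905)
After 4 (thin lens f=-40): x=116/21 (≈5.5238) theta=23/70 (≈0.3286)
After 5 (propagate distance d=22): x=1339/105 (≈12.7524) theta=23/70 (≈0.3286)
After 6 (thin lens f=44): x=1339/105 (≈12.7524) theta=179/4620 (≈0.0387)
z_focus = -x_out/theta_out = -(1339/105)/(179/4620) = -58916/179 ≈ -329.1397
Rounded to 4 decimal places: z = -329.1397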